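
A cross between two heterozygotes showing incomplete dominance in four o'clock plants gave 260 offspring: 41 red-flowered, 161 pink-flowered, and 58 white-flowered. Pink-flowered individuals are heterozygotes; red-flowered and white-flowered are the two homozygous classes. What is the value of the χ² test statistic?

17.008

With incomplete dominance, a heterozygote × heterozygote cross gives a 1:2:1 phenotypic ratio.
Total ratio parts = 4. Expected numbers out of 260:
  red-flowered: 260 × 1/4 = 65
  pink-flowered: 260 × 2/4 = 130
  white-flowered: 260 × 1/4 = 65
χ² = Σ (O − E)² / E
  red-flowered: (41 − 65)² / 65 = 8.8615
  pink-flowered: (161 − 130)² / 130 = 7.3923
  white-flowered: (58 − 65)² / 65 = 0.7538
χ² = 8.8615 + 7.3923 + 0.7538 = 17.0076 ≈ 17.008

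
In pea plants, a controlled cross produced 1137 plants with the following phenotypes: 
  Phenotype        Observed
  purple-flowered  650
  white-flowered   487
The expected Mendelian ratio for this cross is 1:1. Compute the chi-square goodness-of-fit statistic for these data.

23.368

Total ratio parts = 2. Expected numbers out of 1137:
  purple-flowered: 1137 × 1/2 = 568.5
  white-flowered: 1137 × 1/2 = 568.5
χ² = Σ (O − E)² / E
  purple-flowered: (650 − 568.5)² / 568.5 = 11.6838
  white-flowered: (487 − 568.5)² / 568.5 = 11.6838
χ² = 11.6838 + 11.6838 = 23.3676 ≈ 23.368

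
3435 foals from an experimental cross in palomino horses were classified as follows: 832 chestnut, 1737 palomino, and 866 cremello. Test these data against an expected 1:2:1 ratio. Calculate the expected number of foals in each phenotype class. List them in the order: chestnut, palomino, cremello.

858.75, 1717.5, 858.75

Under the 1:2:1 hypothesis (Σ ratio = 4, N = 3435):
  chestnut: 3435 × 1/4 = 858.75
  palomino: 3435 × 2/4 = 1717.5
  cremello: 3435 × 1/4 = 858.75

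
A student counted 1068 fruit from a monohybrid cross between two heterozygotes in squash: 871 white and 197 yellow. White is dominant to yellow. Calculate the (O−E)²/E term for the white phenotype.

For a monohybrid cross between heterozygotes with complete dominance, the expected phenotypic ratio is 3:1.
Expected counts for N = 1068 under a 3:1 ratio (total parts = 4):
  white: 1068 × 3/4 = 801
  yellow: 1068 × 1/4 = 267
Contribution of white: (871 − 801)² / 801 = 6.1174

6.117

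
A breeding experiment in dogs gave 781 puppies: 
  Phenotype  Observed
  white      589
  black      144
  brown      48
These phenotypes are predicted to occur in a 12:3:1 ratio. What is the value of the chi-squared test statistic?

0.072

Under the 12:3:1 hypothesis (Σ ratio = 16, N = 781):
  white: 781 × 12/16 = 585.75
  black: 781 × 3/16 = 146.4375
  brown: 781 × 1/16 = 48.8125
χ² = Σ (O − E)² / E
  white: (589 − 585.75)² / 585.75 = 0.0180
  black: (144 − 146.4375)² / 146.4375 = 0.0406
  brown: (48 − 48.8125)² / 48.8125 = 0.0135
χ² = 0.0180 + 0.0406 + 0.0135 = 0.0721 ≈ 0.072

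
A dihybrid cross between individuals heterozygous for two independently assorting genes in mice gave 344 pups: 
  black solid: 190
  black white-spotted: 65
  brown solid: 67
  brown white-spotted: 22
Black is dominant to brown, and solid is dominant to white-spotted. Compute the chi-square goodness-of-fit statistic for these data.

A dihybrid F₂ with independent assortment and complete dominance at both loci gives a 9:3:3:1 phenotypic ratio.
Total ratio parts = 16. Expected numbers out of 344:
  black solid: 344 × 9/16 = 193.5
  black white-spotted: 344 × 3/16 = 64.5
  brown solid: 344 × 3/16 = 64.5
  brown white-spotted: 344 × 1/16 = 21.5
χ² = Σ (O − E)² / E
  black solid: (190 − 193.5)² / 193.5 = 0.0633
  black white-spotted: (65 − 64.5)² / 64.5 = 0.0039
  brown solid: (67 − 64.5)² / 64.5 = 0.0969
  brown white-spotted: (22 − 21.5)² / 21.5 = 0.0116
χ² = 0.0633 + 0.0039 + 0.0969 + 0.0116 = 0.1757 ≈ 0.176

0.176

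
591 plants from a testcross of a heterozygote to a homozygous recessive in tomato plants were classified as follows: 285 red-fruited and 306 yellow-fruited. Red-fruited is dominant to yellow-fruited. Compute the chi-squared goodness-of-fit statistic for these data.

A testcross of a heterozygote (Aa × aa) gives a 1:1 phenotypic ratio.
Under the 1:1 hypothesis (Σ ratio = 2, N = 591):
  red-fruited: 591 × 1/2 = 295.5
  yellow-fruited: 591 × 1/2 = 295.5
χ² = Σ (O − E)² / E
  red-fruited: (285 − 295.5)² / 295.5 = 0.3731
  yellow-fruited: (306 − 295.5)² / 295.5 = 0.3731
χ² = 0.3731 + 0.3731 = 0.7462 ≈ 0.746

0.746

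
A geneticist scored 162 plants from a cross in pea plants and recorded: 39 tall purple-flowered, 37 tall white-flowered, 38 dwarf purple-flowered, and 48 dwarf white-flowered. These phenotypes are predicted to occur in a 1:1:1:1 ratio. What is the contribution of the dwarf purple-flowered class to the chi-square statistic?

0.154

Under the 1:1:1:1 hypothesis (Σ ratio = 4, N = 162):
  tall purple-flowered: 162 × 1/4 = 40.5
  tall white-flowered: 162 × 1/4 = 40.5
  dwarf purple-flowered: 162 × 1/4 = 40.5
  dwarf white-flowered: 162 × 1/4 = 40.5
Contribution of dwarf purple-flowered: (38 − 40.5)² / 40.5 = 0.1543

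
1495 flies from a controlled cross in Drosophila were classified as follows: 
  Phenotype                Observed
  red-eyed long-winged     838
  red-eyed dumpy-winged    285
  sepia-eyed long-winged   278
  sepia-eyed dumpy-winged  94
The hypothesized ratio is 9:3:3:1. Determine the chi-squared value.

Expected counts for N = 1495 under a 9:3:3:1 ratio (total parts = 16):
  red-eyed long-winged: 1495 × 9/16 = 840.9375
  red-eyed dumpy-winged: 1495 × 3/16 = 280.3125
  sepia-eyed long-winged: 1495 × 3/16 = 280.3125
  sepia-eyed dumpy-winged: 1495 × 1/16 = 93.4375
χ² = Σ (O − E)² / E
  red-eyed long-winged: (838 − 840.9375)² / 840.9375 = 0.0103
  red-eyed dumpy-winged: (285 − 280.3125)² / 280.3125 = 0.0784
  sepia-eyed long-winged: (278 − 280.3125)² / 280.3125 = 0.0191
  sepia-eyed dumpy-winged: (94 − 93.4375)² / 93.4375 = 0.0034
χ² = 0.0103 + 0.0784 + 0.0191 + 0.0034 = 0.1112 ≈ 0.111

0.111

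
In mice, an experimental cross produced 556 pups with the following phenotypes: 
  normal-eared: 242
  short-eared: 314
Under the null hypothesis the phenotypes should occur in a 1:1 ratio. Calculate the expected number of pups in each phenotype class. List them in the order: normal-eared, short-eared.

The 1:1 ratio has 2 parts, so with N = 556 the expected counts are:
  normal-eared: 556 × 1/2 = 278
  short-eared: 556 × 1/2 = 278

278, 278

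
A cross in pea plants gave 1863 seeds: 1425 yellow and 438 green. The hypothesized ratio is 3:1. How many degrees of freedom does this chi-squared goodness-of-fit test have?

A goodness-of-fit test with 2 phenotype classes has df = 2 − 1 = 1.

1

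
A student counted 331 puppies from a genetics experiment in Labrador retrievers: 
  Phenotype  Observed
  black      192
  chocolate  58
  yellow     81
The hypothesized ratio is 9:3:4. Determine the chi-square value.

0.484

Under the 9:3:4 hypothesis (Σ ratio = 16, N = 331):
  black: 331 × 9/16 = 186.1875
  chocolate: 331 × 3/16 = 62.0625
  yellow: 331 × 4/16 = 82.75
χ² = Σ (O − E)² / E
  black: (192 − 186.1875)² / 186.1875 = 0.1815
  chocolate: (58 − 62.0625)² / 62.0625 = 0.2659
  yellow: (81 − 82.75)² / 82.75 = 0.0370
χ² = 0.1815 + 0.2659 + 0.0370 = 0.4844 ≈ 0.484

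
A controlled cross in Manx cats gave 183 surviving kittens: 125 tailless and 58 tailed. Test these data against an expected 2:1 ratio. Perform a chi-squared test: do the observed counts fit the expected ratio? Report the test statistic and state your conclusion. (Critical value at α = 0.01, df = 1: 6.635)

Total ratio parts = 3. Expected numbers out of 183:
  tailless: 183 × 2/3 = 122
  tailed: 183 × 1/3 = 61
χ² = Σ (O − E)² / E
  tailless: (125 − 122)² / 122 = 0.0738
  tailed: (58 − 61)² / 61 = 0.1475
χ² = 0.0738 + 0.1475 = 0.2213 ≈ 0.221
Degrees of freedom = 2 − 1 = 1; critical value at α = 0.01 is 6.635.
Since 0.221 < 6.635, we fail to reject the null hypothesis — the data are consistent with the 2:1 ratio.

0.221; consistent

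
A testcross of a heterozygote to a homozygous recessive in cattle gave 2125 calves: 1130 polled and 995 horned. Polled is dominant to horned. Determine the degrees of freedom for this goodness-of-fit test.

1

A testcross of a heterozygote (Aa × aa) gives a 1:1 phenotypic ratio.
A goodness-of-fit test with 2 phenotype classes has df = 2 − 1 = 1.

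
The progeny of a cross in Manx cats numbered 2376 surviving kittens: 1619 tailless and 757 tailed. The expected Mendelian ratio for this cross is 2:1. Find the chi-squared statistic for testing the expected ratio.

Total ratio parts = 3. Expected numbers out of 2376:
  tailless: 2376 × 2/3 = 1584
  tailed: 2376 × 1/3 = 792
χ² = Σ (O − E)² / E
  tailless: (1619 − 1584)² / 1584 = 0.7734
  tailed: (757 − 792)² / 792 = 1.5467
χ² = 0.7734 + 1.5467 = 2.3201 ≈ 2.320

2.320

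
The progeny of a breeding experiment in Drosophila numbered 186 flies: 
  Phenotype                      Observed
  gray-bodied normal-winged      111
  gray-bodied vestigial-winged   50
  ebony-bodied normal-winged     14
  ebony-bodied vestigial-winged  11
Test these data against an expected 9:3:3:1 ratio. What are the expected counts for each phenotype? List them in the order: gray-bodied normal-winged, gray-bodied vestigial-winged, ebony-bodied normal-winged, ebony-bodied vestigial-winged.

Total ratio parts = 16. Expected numbers out of 186:
  gray-bodied normal-winged: 186 × 9/16 = 104.625
  gray-bodied vestigial-winged: 186 × 3/16 = 34.875
  ebony-bodied normal-winged: 186 × 3/16 = 34.875
  ebony-bodied vestigial-winged: 186 × 1/16 = 11.625

104.625, 34.875, 34.875, 11.625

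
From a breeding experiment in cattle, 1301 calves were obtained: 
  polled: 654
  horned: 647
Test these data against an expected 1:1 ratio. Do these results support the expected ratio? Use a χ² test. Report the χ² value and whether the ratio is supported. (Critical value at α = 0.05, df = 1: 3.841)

The 1:1 ratio has 2 parts, so with N = 1301 the expected counts are:
  polled: 1301 × 1/2 = 650.5
  horned: 1301 × 1/2 = 650.5
χ² = Σ (O − E)² / E
  polled: (654 − 650.5)² / 650.5 = 0.0188
  horned: (647 − 650.5)² / 650.5 = 0.0188
χ² = 0.0188 + 0.0188 = 0.0376 ≈ 0.038
Degrees of freedom = 2 − 1 = 1; critical value at α = 0.05 is 3.841.
Since 0.038 < 3.841, we fail to reject the null hypothesis — the data are consistent with the 1:1 ratio.

0.038; consistent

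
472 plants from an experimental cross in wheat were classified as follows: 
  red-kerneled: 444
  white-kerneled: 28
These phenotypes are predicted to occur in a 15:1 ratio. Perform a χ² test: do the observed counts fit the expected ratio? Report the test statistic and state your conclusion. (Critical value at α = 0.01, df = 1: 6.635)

Expected counts for N = 472 under a 15:1 ratio (total parts = 16):
  red-kerneled: 472 × 15/16 = 442.5
  white-kerneled: 472 × 1/16 = 29.5
χ² = Σ (O − E)² / E
  red-kerneled: (444 − 442.5)² / 442.5 = 0.0051
  white-kerneled: (28 − 29.5)² / 29.5 = 0.0763
χ² = 0.0051 + 0.0763 = 0.0814 ≈ 0.081
Degrees of freedom = 2 − 1 = 1; critical value at α = 0.01 is 6.635.
Since 0.081 < 6.635, we fail to reject the null hypothesis — the data are consistent with the 15:1 ratio.

0.081; consistent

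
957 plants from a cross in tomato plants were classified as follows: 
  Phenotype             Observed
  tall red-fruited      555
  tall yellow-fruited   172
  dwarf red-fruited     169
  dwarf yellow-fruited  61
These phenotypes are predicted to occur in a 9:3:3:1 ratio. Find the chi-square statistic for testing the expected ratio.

Under the 9:3:3:1 hypothesis (Σ ratio = 16, N = 957):
  tall red-fruited: 957 × 9/16 = 538.3125
  tall yellow-fruited: 957 × 3/16 = 179.4375
  dwarf red-fruited: 957 × 3/16 = 179.4375
  dwarf yellow-fruited: 957 × 1/16 = 59.8125
χ² = Σ (O − E)² / E
  tall red-fruited: (555 − 538.3125)² / 538.3125 = 0.5173
  tall yellow-fruited: (172 − 179.4375)² / 179.4375 = 0.3083
  dwarf red-fruited: (169 − 179.4375)² / 179.4375 = 0.6071
  dwarf yellow-fruited: (61 − 59.8125)² / 59.8125 = 0.0236
χ² = 0.5173 + 0.3083 + 0.6071 + 0.0236 = 1.4563 ≈ 1.456

1.456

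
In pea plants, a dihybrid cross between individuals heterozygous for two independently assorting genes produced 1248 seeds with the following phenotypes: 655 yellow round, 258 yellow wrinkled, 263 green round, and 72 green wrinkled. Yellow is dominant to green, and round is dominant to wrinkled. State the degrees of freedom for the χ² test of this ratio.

A dihybrid F₂ with independent assortment and complete dominance at both loci gives a 9:3:3:1 phenotypic ratio.
A goodness-of-fit test with 4 phenotype classes has df = 4 − 1 = 3.

3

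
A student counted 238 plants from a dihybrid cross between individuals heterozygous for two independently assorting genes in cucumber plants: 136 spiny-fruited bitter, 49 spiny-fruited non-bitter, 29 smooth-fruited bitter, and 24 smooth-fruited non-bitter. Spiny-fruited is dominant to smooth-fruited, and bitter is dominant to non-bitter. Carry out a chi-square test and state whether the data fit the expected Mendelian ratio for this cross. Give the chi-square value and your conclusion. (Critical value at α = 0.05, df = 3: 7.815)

A dihybrid F₂ with independent assortment and complete dominance at both loci gives a 9:3:3:1 phenotypic ratio.
Total ratio parts = 16. Expected numbers out of 238:
  spiny-fruited bitter: 238 × 9/16 = 133.875
  spiny-fruited non-bitter: 238 × 3/16 = 44.625
  smooth-fruited bitter: 238 × 3/16 = 44.625
  smooth-fruited non-bitter: 238 × 1/16 = 14.875
χ² = Σ (O − E)² / E
  spiny-fruited bitter: (136 − 133.875)² / 133.875 = 0.0337
  spiny-fruited non-bitter: (49 − 44.625)² / 44.625 = 0.4289
  smooth-fruited bitter: (29 − 44.625)² / 44.625 = 5.4709
  smooth-fruited non-bitter: (24 − 14.875)² / 14.875 = 5.5977
χ² = 0.0337 + 0.4289 + 5.4709 + 5.5977 = 11.5312 ≈ 11.531
Degrees of freedom = 4 − 1 = 3; critical value at α = 0.05 is 7.815.
Since 11.531 > 7.815, we reject the null hypothesis — the data do not fit the 9:3:3:1 ratio.

11.531; not consistent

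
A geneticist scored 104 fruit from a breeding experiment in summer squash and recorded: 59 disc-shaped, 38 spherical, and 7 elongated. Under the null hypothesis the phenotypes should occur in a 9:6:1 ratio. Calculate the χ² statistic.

0.068

Expected counts for N = 104 under a 9:6:1 ratio (total parts = 16):
  disc-shaped: 104 × 9/16 = 58.5
  spherical: 104 × 6/16 = 39
  elongated: 104 × 1/16 = 6.5
χ² = Σ (O − E)² / E
  disc-shaped: (59 − 58.5)² / 58.5 = 0.0043
  spherical: (38 − 39)² / 39 = 0.0256
  elongated: (7 − 6.5)² / 6.5 = 0.0385
χ² = 0.0043 + 0.0256 + 0.0385 = 0.0684 ≈ 0.068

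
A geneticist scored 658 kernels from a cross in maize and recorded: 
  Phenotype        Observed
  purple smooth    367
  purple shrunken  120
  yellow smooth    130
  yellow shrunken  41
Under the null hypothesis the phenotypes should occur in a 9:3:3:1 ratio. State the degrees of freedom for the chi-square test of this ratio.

3

A goodness-of-fit test with 4 phenotype classes has df = 4 − 1 = 3.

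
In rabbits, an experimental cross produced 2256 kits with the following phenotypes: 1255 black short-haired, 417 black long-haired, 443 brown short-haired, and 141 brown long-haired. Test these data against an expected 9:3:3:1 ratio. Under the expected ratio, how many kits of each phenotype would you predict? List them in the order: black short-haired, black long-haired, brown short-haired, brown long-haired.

Under the 9:3:3:1 hypothesis (Σ ratio = 16, N = 2256):
  black short-haired: 2256 × 9/16 = 1269
  black long-haired: 2256 × 3/16 = 423
  brown short-haired: 2256 × 3/16 = 423
  brown long-haired: 2256 × 1/16 = 141

1269, 423, 423, 141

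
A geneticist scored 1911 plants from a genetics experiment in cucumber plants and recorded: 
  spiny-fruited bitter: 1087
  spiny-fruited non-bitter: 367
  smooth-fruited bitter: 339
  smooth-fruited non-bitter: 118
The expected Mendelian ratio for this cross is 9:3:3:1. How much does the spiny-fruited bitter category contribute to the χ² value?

Expected counts for N = 1911 under a 9:3:3:1 ratio (total parts = 16):
  spiny-fruited bitter: 1911 × 9/16 = 1074.9375
  spiny-fruited non-bitter: 1911 × 3/16 = 358.3125
  smooth-fruited bitter: 1911 × 3/16 = 358.3125
  smooth-fruited non-bitter: 1911 × 1/16 = 119.4375
Contribution of spiny-fruited bitter: (1087 − 1074.9375)² / 1074.9375 = 0.1354

0.135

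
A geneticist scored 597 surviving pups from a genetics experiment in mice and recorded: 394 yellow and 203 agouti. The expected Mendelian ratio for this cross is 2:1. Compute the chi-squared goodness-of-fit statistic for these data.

0.121

Under the 2:1 hypothesis (Σ ratio = 3, N = 597):
  yellow: 597 × 2/3 = 398
  agouti: 597 × 1/3 = 199
χ² = Σ (O − E)² / E
  yellow: (394 − 398)² / 398 = 0.0402
  agouti: (203 − 199)² / 199 = 0.0804
χ² = 0.0402 + 0.0804 = 0.1206 ≈ 0.121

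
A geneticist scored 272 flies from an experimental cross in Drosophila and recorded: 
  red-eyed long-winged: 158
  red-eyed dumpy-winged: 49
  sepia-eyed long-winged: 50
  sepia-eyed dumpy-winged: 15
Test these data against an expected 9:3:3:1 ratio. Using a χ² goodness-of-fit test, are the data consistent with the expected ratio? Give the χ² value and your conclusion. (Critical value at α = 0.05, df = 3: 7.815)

0.497; consistent

Under the 9:3:3:1 hypothesis (Σ ratio = 16, N = 272):
  red-eyed long-winged: 272 × 9/16 = 153
  red-eyed dumpy-winged: 272 × 3/16 = 51
  sepia-eyed long-winged: 272 × 3/16 = 51
  sepia-eyed dumpy-winged: 272 × 1/16 = 17
χ² = Σ (O − E)² / E
  red-eyed long-winged: (158 − 153)² / 153 = 0.1634
  red-eyed dumpy-winged: (49 − 51)² / 51 = 0.0784
  sepia-eyed long-winged: (50 − 51)² / 51 = 0.0196
  sepia-eyed dumpy-winged: (15 − 17)² / 17 = 0.2353
χ² = 0.1634 + 0.0784 + 0.0196 + 0.2353 = 0.4967 ≈ 0.497
Degrees of freedom = 4 − 1 = 3; critical value at α = 0.05 is 7.815.
Since 0.497 < 7.815, we fail to reject the null hypothesis — the data are consistent with the 9:3:3:1 ratio.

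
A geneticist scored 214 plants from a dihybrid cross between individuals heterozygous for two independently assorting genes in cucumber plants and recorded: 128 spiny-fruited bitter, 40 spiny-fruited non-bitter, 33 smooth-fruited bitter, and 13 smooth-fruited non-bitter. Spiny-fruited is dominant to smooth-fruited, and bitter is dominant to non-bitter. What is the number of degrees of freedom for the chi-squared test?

3

A dihybrid F₂ with independent assortment and complete dominance at both loci gives a 9:3:3:1 phenotypic ratio.
A goodness-of-fit test with 4 phenotype classes has df = 4 − 1 = 3.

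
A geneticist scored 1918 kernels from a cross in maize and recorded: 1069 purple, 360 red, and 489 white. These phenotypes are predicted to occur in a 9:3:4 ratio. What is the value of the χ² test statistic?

Expected counts for N = 1918 under a 9:3:4 ratio (total parts = 16):
  purple: 1918 × 9/16 = 1078.875
  red: 1918 × 3/16 = 359.625
  white: 1918 × 4/16 = 479.5
χ² = Σ (O − E)² / E
  purple: (1069 − 1078.875)² / 1078.875 = 0.0904
  red: (360 − 359.625)² / 359.625 = 0.0004
  white: (489 − 479.5)² / 479.5 = 0.1882
χ² = 0.0904 + 0.0004 + 0.1882 = 0.279

0.279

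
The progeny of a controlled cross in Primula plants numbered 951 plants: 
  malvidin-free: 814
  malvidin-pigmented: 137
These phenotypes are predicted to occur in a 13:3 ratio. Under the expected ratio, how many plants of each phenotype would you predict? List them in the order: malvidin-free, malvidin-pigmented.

The 13:3 ratio has 16 parts, so with N = 951 the expected counts are:
  malvidin-free: 951 × 13/16 = 772.6875
  malvidin-pigmented: 951 × 3/16 = 178.3125

772.6875, 178.3125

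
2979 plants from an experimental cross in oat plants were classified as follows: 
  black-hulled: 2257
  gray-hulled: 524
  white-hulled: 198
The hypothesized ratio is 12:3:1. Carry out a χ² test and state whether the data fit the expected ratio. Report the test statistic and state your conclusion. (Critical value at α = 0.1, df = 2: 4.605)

Under the 12:3:1 hypothesis (Σ ratio = 16, N = 2979):
  black-hulled: 2979 × 12/16 = 2234.25
  gray-hulled: 2979 × 3/16 = 558.5625
  white-hulled: 2979 × 1/16 = 186.1875
χ² = Σ (O − E)² / E
  black-hulled: (2257 − 2234.25)² / 2234.25 = 0.2316
  gray-hulled: (524 − 558.5625)² / 558.5625 = 2.1386
  white-hulled: (198 − 186.1875)² / 186.1875 = 0.7494
χ² = 0.2316 + 2.1386 + 0.7494 = 3.1196 ≈ 3.120
Degrees of freedom = 3 − 1 = 2; critical value at α = 0.1 is 4.605.
Since 3.120 < 4.605, we fail to reject the null hypothesis — the data are consistent with the 12:3:1 ratio.

3.120; consistent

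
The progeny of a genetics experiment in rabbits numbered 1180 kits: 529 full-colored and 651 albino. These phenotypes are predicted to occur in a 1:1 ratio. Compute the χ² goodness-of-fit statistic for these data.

Under the 1:1 hypothesis (Σ ratio = 2, N = 1180):
  full-colored: 1180 × 1/2 = 590
  albino: 1180 × 1/2 = 590
χ² = Σ (O − E)² / E
  full-colored: (529 − 590)² / 590 = 6.3068
  albino: (651 − 590)² / 590 = 6.3068
χ² = 6.3068 + 6.3068 = 12.6136 ≈ 12.614

12.614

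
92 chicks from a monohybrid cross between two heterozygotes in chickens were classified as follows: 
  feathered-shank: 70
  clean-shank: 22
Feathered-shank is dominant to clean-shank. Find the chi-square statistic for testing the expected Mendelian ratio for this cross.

0.058

For a monohybrid cross between heterozygotes with complete dominance, the expected phenotypic ratio is 3:1.
Under the 3:1 hypothesis (Σ ratio = 4, N = 92):
  feathered-shank: 92 × 3/4 = 69
  clean-shank: 92 × 1/4 = 23
χ² = Σ (O − E)² / E
  feathered-shank: (70 − 69)² / 69 = 0.0145
  clean-shank: (22 − 23)² / 23 = 0.0435
χ² = 0.0145 + 0.0435 = 0.058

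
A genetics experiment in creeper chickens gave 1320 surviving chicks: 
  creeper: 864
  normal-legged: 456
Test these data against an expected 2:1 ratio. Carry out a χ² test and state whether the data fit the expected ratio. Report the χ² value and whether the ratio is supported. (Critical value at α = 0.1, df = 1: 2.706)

Total ratio parts = 3. Expected numbers out of 1320:
  creeper: 1320 × 2/3 = 880
  normal-legged: 1320 × 1/3 = 440
χ² = Σ (O − E)² / E
  creeper: (864 − 880)² / 880 = 0.2909
  normal-legged: (456 − 440)² / 440 = 0.5818
χ² = 0.2909 + 0.5818 = 0.8727 ≈ 0.873
Degrees of freedom = 2 − 1 = 1; critical value at α = 0.1 is 2.706.
Since 0.873 < 2.706, we fail to reject the null hypothesis — the data are consistent with the 2:1 ratio.

0.873; consistent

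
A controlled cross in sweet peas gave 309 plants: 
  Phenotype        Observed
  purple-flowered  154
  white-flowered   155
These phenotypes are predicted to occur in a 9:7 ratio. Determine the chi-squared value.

5.162

Total ratio parts = 16. Expected numbers out of 309:
  purple-flowered: 309 × 9/16 = 173.8125
  white-flowered: 309 × 7/16 = 135.1875
χ² = Σ (O − E)² / E
  purple-flowered: (154 − 173.8125)² / 173.8125 = 2.2584
  white-flowered: (155 − 135.1875)² / 135.1875 = 2.9036
χ² = 2.2584 + 2.9036 = 5.162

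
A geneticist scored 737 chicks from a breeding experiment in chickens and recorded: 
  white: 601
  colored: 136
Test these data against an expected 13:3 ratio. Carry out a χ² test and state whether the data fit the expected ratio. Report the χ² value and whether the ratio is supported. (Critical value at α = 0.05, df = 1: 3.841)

Expected counts for N = 737 under a 13:3 ratio (total parts = 16):
  white: 737 × 13/16 = 598.8125
  colored: 737 × 3/16 = 138.1875
χ² = Σ (O − E)² / E
  white: (601 − 598.8125)² / 598.8125 = 0.0080
  colored: (136 − 138.1875)² / 138.1875 = 0.0346
χ² = 0.0080 + 0.0346 = 0.0426 ≈ 0.043
Degrees of freedom = 2 − 1 = 1; critical value at α = 0.05 is 3.841.
Since 0.043 < 3.841, we fail to reject the null hypothesis — the data are consistent with the 13:3 ratio.

0.043; consistent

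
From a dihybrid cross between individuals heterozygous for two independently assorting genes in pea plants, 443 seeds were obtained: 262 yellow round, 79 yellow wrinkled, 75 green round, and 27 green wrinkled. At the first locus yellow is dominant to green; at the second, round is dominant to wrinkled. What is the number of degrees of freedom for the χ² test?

3

A dihybrid F₂ with independent assortment and complete dominance at both loci gives a 9:3:3:1 phenotypic ratio.
A goodness-of-fit test with 4 phenotype classes has df = 4 − 1 = 3.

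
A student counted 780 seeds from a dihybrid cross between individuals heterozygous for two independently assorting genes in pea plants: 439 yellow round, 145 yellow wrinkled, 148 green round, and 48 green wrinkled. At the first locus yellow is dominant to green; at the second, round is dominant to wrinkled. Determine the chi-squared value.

0.043

A dihybrid F₂ with independent assortment and complete dominance at both loci gives a 9:3:3:1 phenotypic ratio.
Expected counts for N = 780 under a 9:3:3:1 ratio (total parts = 16):
  yellow round: 780 × 9/16 = 438.75
  yellow wrinkled: 780 × 3/16 = 146.25
  green round: 780 × 3/16 = 146.25
  green wrinkled: 780 × 1/16 = 48.75
χ² = Σ (O − E)² / E
  yellow round: (439 − 438.75)² / 438.75 = 0.0001
  yellow wrinkled: (145 − 146.25)² / 146.25 = 0.0107
  green round: (148 − 146.25)² / 146.25 = 0.0209
  green wrinkled: (48 − 48.75)² / 48.75 = 0.0115
χ² = 0.0001 + 0.0107 + 0.0209 + 0.0115 = 0.0432 ≈ 0.043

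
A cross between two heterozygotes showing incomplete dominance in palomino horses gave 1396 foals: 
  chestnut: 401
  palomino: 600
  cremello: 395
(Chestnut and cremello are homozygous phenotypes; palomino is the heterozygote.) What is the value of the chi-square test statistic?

With incomplete dominance, a heterozygote × heterozygote cross gives a 1:2:1 phenotypic ratio.
The 1:2:1 ratio has 4 parts, so with N = 1396 the expected counts are:
  chestnut: 1396 × 1/4 = 349
  palomino: 1396 × 2/4 = 698
  cremello: 1396 × 1/4 = 349
χ² = Σ (O − E)² / E
  chestnut: (401 − 349)² / 349 = 7.7479
  palomino: (600 − 698)² / 698 = 13.7593
  cremello: (395 − 349)² / 349 = 6.0630
χ² = 7.7479 + 13.7593 + 6.0630 = 27.5702 ≈ 27.570

27.570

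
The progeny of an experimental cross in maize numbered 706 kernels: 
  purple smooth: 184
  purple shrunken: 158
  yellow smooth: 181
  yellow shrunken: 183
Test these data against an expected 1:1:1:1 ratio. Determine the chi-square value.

The 1:1:1:1 ratio has 4 parts, so with N = 706 the expected counts are:
  purple smooth: 706 × 1/4 = 176.5
  purple shrunken: 706 × 1/4 = 176.5
  yellow smooth: 706 × 1/4 = 176.5
  yellow shrunken: 706 × 1/4 = 176.5
χ² = Σ (O − E)² / E
  purple smooth: (184 − 176.5)² / 176.5 = 0.3187
  purple shrunken: (158 − 176.5)² / 176.5 = 1.9391
  yellow smooth: (181 − 176.5)² / 176.5 = 0.1147
  yellow shrunken: (183 − 176.5)² / 176.5 = 0.2394
χ² = 0.3187 + 1.9391 + 0.1147 + 0.2394 = 2.6119 ≈ 2.612

2.612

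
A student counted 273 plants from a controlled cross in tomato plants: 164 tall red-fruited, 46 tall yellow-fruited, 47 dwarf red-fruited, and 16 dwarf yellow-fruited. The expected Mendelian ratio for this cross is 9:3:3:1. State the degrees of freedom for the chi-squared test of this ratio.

A goodness-of-fit test with 4 phenotype classes has df = 4 − 1 = 3.

3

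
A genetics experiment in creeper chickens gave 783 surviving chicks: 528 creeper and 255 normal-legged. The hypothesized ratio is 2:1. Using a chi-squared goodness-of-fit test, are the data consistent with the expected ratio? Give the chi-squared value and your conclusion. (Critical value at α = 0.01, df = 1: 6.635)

Expected counts for N = 783 under a 2:1 ratio (total parts = 3):
  creeper: 783 × 2/3 = 522
  normal-legged: 783 × 1/3 = 261
χ² = Σ (O − E)² / E
  creeper: (528 − 522)² / 522 = 0.0690
  normal-legged: (255 − 261)² / 261 = 0.1379
χ² = 0.0690 + 0.1379 = 0.2069 ≈ 0.207
Degrees of freedom = 2 − 1 = 1; critical value at α = 0.01 is 6.635.
Since 0.207 < 6.635, we fail to reject the null hypothesis — the data are consistent with the 2:1 ratio.

0.207; consistent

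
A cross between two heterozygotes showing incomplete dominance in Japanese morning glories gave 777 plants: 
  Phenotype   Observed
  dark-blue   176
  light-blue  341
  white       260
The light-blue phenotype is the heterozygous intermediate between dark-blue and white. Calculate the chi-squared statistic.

29.777

With incomplete dominance, a heterozygote × heterozygote cross gives a 1:2:1 phenotypic ratio.
Expected counts for N = 777 under a 1:2:1 ratio (total parts = 4):
  dark-blue: 777 × 1/4 = 194.25
  light-blue: 777 × 2/4 = 388.5
  white: 777 × 1/4 = 194.25
χ² = Σ (O − E)² / E
  dark-blue: (176 − 194.25)² / 194.25 = 1.7146
  light-blue: (341 − 388.5)² / 388.5 = 5.8076
  white: (260 − 194.25)² / 194.25 = 22.2551
χ² = 1.7146 + 5.8076 + 22.2551 = 29.7773 ≈ 29.777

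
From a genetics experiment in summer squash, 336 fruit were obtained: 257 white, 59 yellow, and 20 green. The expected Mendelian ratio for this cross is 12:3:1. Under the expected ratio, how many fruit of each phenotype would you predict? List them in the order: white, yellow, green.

252, 63, 21

The 12:3:1 ratio has 16 parts, so with N = 336 the expected counts are:
  white: 336 × 12/16 = 252
  yellow: 336 × 3/16 = 63
  green: 336 × 1/16 = 21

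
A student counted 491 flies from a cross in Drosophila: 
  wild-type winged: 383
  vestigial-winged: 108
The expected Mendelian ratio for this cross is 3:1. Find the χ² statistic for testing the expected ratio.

Under the 3:1 hypothesis (Σ ratio = 4, N = 491):
  wild-type winged: 491 × 3/4 = 368.25
  vestigial-winged: 491 × 1/4 = 122.75
χ² = Σ (O − E)² / E
  wild-type winged: (383 − 368.25)² / 368.25 = 0.5908
  vestigial-winged: (108 − 122.75)² / 122.75 = 1.7724
χ² = 0.5908 + 1.7724 = 2.3632 ≈ 2.363

2.363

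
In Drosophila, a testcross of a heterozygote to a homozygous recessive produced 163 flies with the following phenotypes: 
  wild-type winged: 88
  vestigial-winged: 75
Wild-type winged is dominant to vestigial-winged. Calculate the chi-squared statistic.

A testcross of a heterozygote (Aa × aa) gives a 1:1 phenotypic ratio.
The 1:1 ratio has 2 parts, so with N = 163 the expected counts are:
  wild-type winged: 163 × 1/2 = 81.5
  vestigial-winged: 163 × 1/2 = 81.5
χ² = Σ (O − E)² / E
  wild-type winged: (88 − 81.5)² / 81.5 = 0.5184
  vestigial-winged: (75 − 81.5)² / 81.5 = 0.5184
χ² = 0.5184 + 0.5184 = 1.0368 ≈ 1.037

1.037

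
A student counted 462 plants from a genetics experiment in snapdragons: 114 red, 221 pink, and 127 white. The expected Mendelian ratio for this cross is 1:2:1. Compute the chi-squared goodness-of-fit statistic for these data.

Total ratio parts = 4. Expected numbers out of 462:
  red: 462 × 1/4 = 115.5
  pink: 462 × 2/4 = 231
  white: 462 × 1/4 = 115.5
χ² = Σ (O − E)² / E
  red: (114 − 115.5)² / 115.5 = 0.0195
  pink: (221 − 231)² / 231 = 0.4329
  white: (127 − 115.5)² / 115.5 = 1.1450
χ² = 0.0195 + 0.4329 + 1.1450 = 1.5974 ≈ 1.597

1.597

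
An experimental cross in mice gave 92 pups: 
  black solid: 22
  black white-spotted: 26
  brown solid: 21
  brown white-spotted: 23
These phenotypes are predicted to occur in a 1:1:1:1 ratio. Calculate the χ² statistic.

Total ratio parts = 4. Expected numbers out of 92:
  black solid: 92 × 1/4 = 23
  black white-spotted: 92 × 1/4 = 23
  brown solid: 92 × 1/4 = 23
  brown white-spotted: 92 × 1/4 = 23
χ² = Σ (O − E)² / E
  black solid: (22 − 23)² / 23 = 0.0435
  black white-spotted: (26 − 23)² / 23 = 0.3913
  brown solid: (21 − 23)² / 23 = 0.1739
  brown white-spotted: (23 − 23)² / 23 = 0.0000
χ² = 0.0435 + 0.3913 + 0.1739 + 0.0000 = 0.6087 ≈ 0.609

0.609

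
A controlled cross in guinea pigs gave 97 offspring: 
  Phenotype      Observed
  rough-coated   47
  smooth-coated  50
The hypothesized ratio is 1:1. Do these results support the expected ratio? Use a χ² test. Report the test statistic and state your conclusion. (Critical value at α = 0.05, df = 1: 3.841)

0.093; consistent

Expected counts for N = 97 under a 1:1 ratio (total parts = 2):
  rough-coated: 97 × 1/2 = 48.5
  smooth-coated: 97 × 1/2 = 48.5
χ² = Σ (O − E)² / E
  rough-coated: (47 − 48.5)² / 48.5 = 0.0464
  smooth-coated: (50 − 48.5)² / 48.5 = 0.0464
χ² = 0.0464 + 0.0464 = 0.0928 ≈ 0.093
Degrees of freedom = 2 − 1 = 1; critical value at α = 0.05 is 3.841.
Since 0.093 < 3.841, we fail to reject the null hypothesis — the data are consistent with the 1:1 ratio.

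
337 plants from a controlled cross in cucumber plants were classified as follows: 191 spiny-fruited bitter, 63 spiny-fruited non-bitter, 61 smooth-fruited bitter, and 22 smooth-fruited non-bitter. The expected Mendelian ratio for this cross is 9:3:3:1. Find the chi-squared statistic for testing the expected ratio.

Under the 9:3:3:1 hypothesis (Σ ratio = 16, N = 337):
  spiny-fruited bitter: 337 × 9/16 = 189.5625
  spiny-fruited non-bitter: 337 × 3/16 = 63.1875
  smooth-fruited bitter: 337 × 3/16 = 63.1875
  smooth-fruited non-bitter: 337 × 1/16 = 21.0625
χ² = Σ (O − E)² / E
  spiny-fruited bitter: (191 − 189.5625)² / 189.5625 = 0.0109
  spiny-fruited non-bitter: (63 − 63.1875)² / 63.1875 = 0.0006
  smooth-fruited bitter: (61 − 63.1875)² / 63.1875 = 0.0757
  smooth-fruited non-bitter: (22 − 21.0625)² / 21.0625 = 0.0417
χ² = 0.0109 + 0.0006 + 0.0757 + 0.0417 = 0.1289 ≈ 0.129

0.129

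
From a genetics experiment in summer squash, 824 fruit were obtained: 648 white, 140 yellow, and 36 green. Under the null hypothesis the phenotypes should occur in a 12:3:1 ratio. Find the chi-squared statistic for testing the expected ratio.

Expected counts for N = 824 under a 12:3:1 ratio (total parts = 16):
  white: 824 × 12/16 = 618
  yellow: 824 × 3/16 = 154.5
  green: 824 × 1/16 = 51.5
χ² = Σ (O − E)² / E
  white: (648 − 618)² / 618 = 1.4563
  yellow: (140 − 154.5)² / 154.5 = 1.3608
  green: (36 − 51.5)² / 51.5 = 4.6650
χ² = 1.4563 + 1.3608 + 4.6650 = 7.4821 ≈ 7.482

7.482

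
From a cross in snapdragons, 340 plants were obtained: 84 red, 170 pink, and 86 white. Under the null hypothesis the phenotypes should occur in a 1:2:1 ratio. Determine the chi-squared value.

Expected counts for N = 340 under a 1:2:1 ratio (total parts = 4):
  red: 340 × 1/4 = 85
  pink: 340 × 2/4 = 170
  white: 340 × 1/4 = 85
χ² = Σ (O − E)² / E
  red: (84 − 85)² / 85 = 0.0118
  pink: (170 − 170)² / 170 = 0.0000
  white: (86 − 85)² / 85 = 0.0118
χ² = 0.0118 + 0.0000 + 0.0118 = 0.0236 ≈ 0.024

0.024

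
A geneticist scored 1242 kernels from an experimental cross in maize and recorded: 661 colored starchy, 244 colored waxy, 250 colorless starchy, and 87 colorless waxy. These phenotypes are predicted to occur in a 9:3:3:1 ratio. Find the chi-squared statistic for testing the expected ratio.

4.949

Total ratio parts = 16. Expected numbers out of 1242:
  colored starchy: 1242 × 9/16 = 698.625
  colored waxy: 1242 × 3/16 = 232.875
  colorless starchy: 1242 × 3/16 = 232.875
  colorless waxy: 1242 × 1/16 = 77.625
χ² = Σ (O − E)² / E
  colored starchy: (661 − 698.625)² / 698.625 = 2.0263
  colored waxy: (244 − 232.875)² / 232.875 = 0.5315
  colorless starchy: (250 − 232.875)² / 232.875 = 1.2593
  colorless waxy: (87 − 77.625)² / 77.625 = 1.1322
χ² = 2.0263 + 0.5315 + 1.2593 + 1.1322 = 4.9493 ≈ 4.949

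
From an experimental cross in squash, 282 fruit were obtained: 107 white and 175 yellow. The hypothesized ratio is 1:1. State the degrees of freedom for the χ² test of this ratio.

1

A goodness-of-fit test with 2 phenotype classes has df = 2 − 1 = 1.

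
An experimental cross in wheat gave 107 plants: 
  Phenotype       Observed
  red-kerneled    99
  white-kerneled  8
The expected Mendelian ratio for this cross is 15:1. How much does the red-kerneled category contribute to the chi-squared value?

The 15:1 ratio has 16 parts, so with N = 107 the expected counts are:
  red-kerneled: 107 × 15/16 = 100.3125
  white-kerneled: 107 × 1/16 = 6.6875
Contribution of red-kerneled: (99 − 100.3125)² / 100.3125 = 0.0172

0.017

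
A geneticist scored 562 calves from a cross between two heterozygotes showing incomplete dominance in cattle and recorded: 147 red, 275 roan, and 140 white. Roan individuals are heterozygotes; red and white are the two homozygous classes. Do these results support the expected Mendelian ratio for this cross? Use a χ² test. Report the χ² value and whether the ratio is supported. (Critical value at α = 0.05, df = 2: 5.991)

0.431; consistent

With incomplete dominance, a heterozygote × heterozygote cross gives a 1:2:1 phenotypic ratio.
Total ratio parts = 4. Expected numbers out of 562:
  red: 562 × 1/4 = 140.5
  roan: 562 × 2/4 = 281
  white: 562 × 1/4 = 140.5
χ² = Σ (O − E)² / E
  red: (147 − 140.5)² / 140.5 = 0.3007
  roan: (275 − 281)² / 281 = 0.1281
  white: (140 − 140.5)² / 140.5 = 0.0018
χ² = 0.3007 + 0.1281 + 0.0018 = 0.4306 ≈ 0.431
Degrees of freedom = 3 − 1 = 2; critical value at α = 0.05 is 5.991.
Since 0.431 < 5.991, we fail to reject the null hypothesis — the data are consistent with the 1:2:1 ratio.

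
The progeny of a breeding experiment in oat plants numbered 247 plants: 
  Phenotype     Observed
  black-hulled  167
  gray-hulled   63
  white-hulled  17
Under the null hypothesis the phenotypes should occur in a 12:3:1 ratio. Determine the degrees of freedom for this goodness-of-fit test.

2

A goodness-of-fit test with 3 phenotype classes has df = 3 − 1 = 2.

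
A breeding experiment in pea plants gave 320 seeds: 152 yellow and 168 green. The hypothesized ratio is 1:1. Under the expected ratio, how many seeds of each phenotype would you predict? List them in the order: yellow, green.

160, 160

Expected counts for N = 320 under a 1:1 ratio (total parts = 2):
  yellow: 320 × 1/2 = 160
  green: 320 × 1/2 = 160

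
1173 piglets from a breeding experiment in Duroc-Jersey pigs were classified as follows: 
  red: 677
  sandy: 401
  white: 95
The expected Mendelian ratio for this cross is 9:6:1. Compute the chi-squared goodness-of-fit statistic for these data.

The 9:6:1 ratio has 16 parts, so with N = 1173 the expected counts are:
  red: 1173 × 9/16 = 659.8125
  sandy: 1173 × 6/16 = 439.875
  white: 1173 × 1/16 = 73.3125
χ² = Σ (O − E)² / E
  red: (677 − 659.8125)² / 659.8125 = 0.4477
  sandy: (401 − 439.875)² / 439.875 = 3.4357
  white: (95 − 73.3125)² / 73.3125 = 6.4157
χ² = 0.4477 + 3.4357 + 6.4157 = 10.2991 ≈ 10.299

10.299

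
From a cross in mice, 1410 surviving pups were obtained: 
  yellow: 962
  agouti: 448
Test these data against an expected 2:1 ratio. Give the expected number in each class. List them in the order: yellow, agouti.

940, 470

Under the 2:1 hypothesis (Σ ratio = 3, N = 1410):
  yellow: 1410 × 2/3 = 940
  agouti: 1410 × 1/3 = 470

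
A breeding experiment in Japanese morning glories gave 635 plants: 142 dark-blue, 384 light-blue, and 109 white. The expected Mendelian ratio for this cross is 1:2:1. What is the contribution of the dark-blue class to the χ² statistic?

Under the 1:2:1 hypothesis (Σ ratio = 4, N = 635):
  dark-blue: 635 × 1/4 = 158.75
  light-blue: 635 × 2/4 = 317.5
  white: 635 × 1/4 = 158.75
Contribution of dark-blue: (142 − 158.75)² / 158.75 = 1.7673

1.767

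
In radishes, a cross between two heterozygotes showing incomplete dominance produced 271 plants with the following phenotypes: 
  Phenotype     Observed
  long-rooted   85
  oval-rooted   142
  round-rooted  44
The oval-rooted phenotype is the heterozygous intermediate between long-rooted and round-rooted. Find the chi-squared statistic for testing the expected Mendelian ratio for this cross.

With incomplete dominance, a heterozygote × heterozygote cross gives a 1:2:1 phenotypic ratio.
Total ratio parts = 4. Expected numbers out of 271:
  long-rooted: 271 × 1/4 = 67.75
  oval-rooted: 271 × 2/4 = 135.5
  round-rooted: 271 × 1/4 = 67.75
χ² = Σ (O − E)² / E
  long-rooted: (85 − 67.75)² / 67.75 = 4.3921
  oval-rooted: (142 − 135.5)² / 135.5 = 0.3118
  round-rooted: (44 − 67.75)² / 67.75 = 8.3256
χ² = 4.3921 + 0.3118 + 8.3256 = 13.0295 ≈ 13.030

13.030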